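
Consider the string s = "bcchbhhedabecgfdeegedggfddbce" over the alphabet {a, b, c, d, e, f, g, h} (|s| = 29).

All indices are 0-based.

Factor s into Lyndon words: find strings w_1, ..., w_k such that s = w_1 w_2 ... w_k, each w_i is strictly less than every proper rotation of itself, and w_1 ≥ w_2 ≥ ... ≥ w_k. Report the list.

["bcchbhhed", "abecgfdeegedggfddbce"]

emit factor 1: 'bcchbhhed' (i=0, period=9)
emit factor 2: 'abecgfdeegedggfddbce' (i=9, period=20)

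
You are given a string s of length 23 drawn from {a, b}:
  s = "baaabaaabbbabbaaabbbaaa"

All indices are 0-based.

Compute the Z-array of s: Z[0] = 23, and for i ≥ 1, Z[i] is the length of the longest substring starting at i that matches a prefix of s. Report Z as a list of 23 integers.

[23, 0, 0, 0, 5, 0, 0, 0, 1, 1, 2, 0, 1, 5, 0, 0, 0, 1, 1, 4, 0, 0, 0]

Z[0]=23
i=1: outside box; Z[1]=0
i=2: outside box; Z[2]=0
i=3: outside box; Z[3]=0
i=4: outside box; Z[4]=5 extend→box=[4,9)
i=5: min(r-i=4, Z[1]=0)=0; Z[5]=0
i=6: min(r-i=3, Z[2]=0)=0; Z[6]=0
i=7: min(r-i=2, Z[3]=0)=0; Z[7]=0
i=8: min(r-i=1, Z[4]=5)=1; Z[8]=1
i=9: outside box; Z[9]=1 extend→box=[9,10)
i=10: outside box; Z[10]=2 extend→box=[10,12)
i=11: min(r-i=1, Z[1]=0)=0; Z[11]=0
i=12: outside box; Z[12]=1 extend→box=[12,13)
i=13: outside box; Z[13]=5 extend→box=[13,18)
i=14: min(r-i=4, Z[1]=0)=0; Z[14]=0
i=15: min(r-i=3, Z[2]=0)=0; Z[15]=0
i=16: min(r-i=2, Z[3]=0)=0; Z[16]=0
i=17: min(r-i=1, Z[4]=5)=1; Z[17]=1
i=18: outside box; Z[18]=1 extend→box=[18,19)
i=19: outside box; Z[19]=4 extend→box=[19,23)
i=20: min(r-i=3, Z[1]=0)=0; Z[20]=0
i=21: min(r-i=2, Z[2]=0)=0; Z[21]=0
i=22: min(r-i=1, Z[3]=0)=0; Z[22]=0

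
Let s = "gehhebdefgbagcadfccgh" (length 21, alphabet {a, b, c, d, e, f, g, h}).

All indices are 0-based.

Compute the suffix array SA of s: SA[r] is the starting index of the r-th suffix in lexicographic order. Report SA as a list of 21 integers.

rank→(start, suffix):
  0 → (14, 'adfccgh')
  1 → (11, 'agcadfccgh')
  2 → (10, 'bagcadfccgh')
  3 → (5, 'bdefgbagcadfccgh')
  4 → (13, 'cadfccgh')
  5 → (17, 'ccgh')
  6 → (18, 'cgh')
  7 → (6, 'defgbagcadfccgh')
  8 → (15, 'dfccgh')
  9 → (4, 'ebdefgbagcadfccgh')
  10 → (7, 'efgbagcadfccgh')
  11 → (1, 'ehhebdefgbagcadfccgh')
  12 → (16, 'fccgh')
  13 → (8, 'fgbagcadfccgh')
  14 → (9, 'gbagcadfccgh')
  15 → (12, 'gcadfccgh')
  16 → (0, 'gehhebdefgbagcadfccgh')
  17 → (19, 'gh')
  18 → (20, 'h')
  19 → (3, 'hebdefgbagcadfccgh')
  20 → (2, 'hhebdefgbagcadfccgh')

[14, 11, 10, 5, 13, 17, 18, 6, 15, 4, 7, 1, 16, 8, 9, 12, 0, 19, 20, 3, 2]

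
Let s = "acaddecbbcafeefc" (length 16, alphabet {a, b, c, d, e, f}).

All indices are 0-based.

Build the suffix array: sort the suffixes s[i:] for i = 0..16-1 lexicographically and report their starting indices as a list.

rank→(start, suffix):
  0 → (0, 'acaddecbbcafeefc')
  1 → (2, 'addecbbcafeefc')
  2 → (10, 'afeefc')
  3 → (7, 'bbcafeefc')
  4 → (8, 'bcafeefc')
  5 → (15, 'c')
  6 → (1, 'caddecbbcafeefc')
  7 → (9, 'cafeefc')
  8 → (6, 'cbbcafeefc')
  9 → (3, 'ddecbbcafeefc')
  10 → (4, 'decbbcafeefc')
  11 → (5, 'ecbbcafeefc')
  12 → (12, 'eefc')
  13 → (13, 'efc')
  14 → (14, 'fc')
  15 → (11, 'feefc')

[0, 2, 10, 7, 8, 15, 1, 9, 6, 3, 4, 5, 12, 13, 14, 11]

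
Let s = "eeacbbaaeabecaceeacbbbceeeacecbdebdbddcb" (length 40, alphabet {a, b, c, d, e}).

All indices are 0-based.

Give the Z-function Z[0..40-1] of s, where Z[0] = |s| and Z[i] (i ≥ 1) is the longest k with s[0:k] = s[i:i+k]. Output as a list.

[40, 1, 0, 0, 0, 0, 0, 0, 1, 0, 0, 1, 0, 0, 0, 6, 1, 0, 0, 0, 0, 0, 0, 2, 4, 1, 0, 0, 1, 0, 0, 0, 1, 0, 0, 0, 0, 0, 0, 0]

Z[0]=40
i=1: fresh scan; Z[1]=1 grow→box=[1,2)
i=2: fresh scan; Z[2]=0
i=3: fresh scan; Z[3]=0
i=4: fresh scan; Z[4]=0
i=5: fresh scan; Z[5]=0
i=6: fresh scan; Z[6]=0
i=7: fresh scan; Z[7]=0
i=8: fresh scan; Z[8]=1 grow→box=[8,9)
i=9: fresh scan; Z[9]=0
i=10: fresh scan; Z[10]=0
i=11: fresh scan; Z[11]=1 grow→box=[11,12)
i=12: fresh scan; Z[12]=0
i=13: fresh scan; Z[13]=0
i=14: fresh scan; Z[14]=0
i=15: fresh scan; Z[15]=6 grow→box=[15,21)
i=16: min(r-i=5, Z[1]=1)=1; Z[16]=1
i=17: min(r-i=4, Z[2]=0)=0; Z[17]=0
i=18: min(r-i=3, Z[3]=0)=0; Z[18]=0
i=19: min(r-i=2, Z[4]=0)=0; Z[19]=0
i=20: min(r-i=1, Z[5]=0)=0; Z[20]=0
i=21: fresh scan; Z[21]=0
i=22: fresh scan; Z[22]=0
i=23: fresh scan; Z[23]=2 grow→box=[23,25)
i=24: min(r-i=1, Z[1]=1)=1; Z[24]=4 grow→box=[24,28)
i=25: min(r-i=3, Z[1]=1)=1; Z[25]=1
i=26: min(r-i=2, Z[2]=0)=0; Z[26]=0
i=27: min(r-i=1, Z[3]=0)=0; Z[27]=0
i=28: fresh scan; Z[28]=1 grow→box=[28,29)
i=29: fresh scan; Z[29]=0
i=30: fresh scan; Z[30]=0
i=31: fresh scan; Z[31]=0
i=32: fresh scan; Z[32]=1 grow→box=[32,33)
i=33: fresh scan; Z[33]=0
i=34: fresh scan; Z[34]=0
i=35: fresh scan; Z[35]=0
i=36: fresh scan; Z[36]=0
i=37: fresh scan; Z[37]=0
i=38: fresh scan; Z[38]=0
i=39: fresh scan; Z[39]=0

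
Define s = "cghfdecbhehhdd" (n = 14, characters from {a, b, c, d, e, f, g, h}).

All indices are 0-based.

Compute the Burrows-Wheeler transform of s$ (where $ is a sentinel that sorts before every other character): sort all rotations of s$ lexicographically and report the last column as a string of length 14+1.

dce$dhfdhhchbge

rank  rotation         last
    0  $cghfdecbhehhdd  d
    1  bhehhdd$cghfdec  c
    2  cbhehhdd$cghfde  e
    3  cghfdecbhehhdd$  $
    4  d$cghfdecbhehhd  d
    5  dd$cghfdecbhehh  h
    6  decbhehhdd$cghf  f
    7  ecbhehhdd$cghfd  d
    8  ehhdd$cghfdecbh  h
    9  fdecbhehhdd$cgh  h
   10  ghfdecbhehhdd$c  c
   11  hdd$cghfdecbheh  h
   12  hehhdd$cghfdecb  b
   13  hfdecbhehhdd$cg  g
   14  hhdd$cghfdecbhe  e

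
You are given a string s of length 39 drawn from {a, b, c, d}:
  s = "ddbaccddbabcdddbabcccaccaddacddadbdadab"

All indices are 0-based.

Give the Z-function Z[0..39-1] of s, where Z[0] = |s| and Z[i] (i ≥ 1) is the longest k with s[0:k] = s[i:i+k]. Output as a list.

[39, 1, 0, 0, 0, 0, 4, 1, 0, 0, 0, 0, 2, 4, 1, 0, 0, 0, 0, 0, 0, 0, 0, 0, 0, 2, 1, 0, 0, 2, 1, 0, 1, 0, 1, 0, 1, 0, 0]

Z[0]=39
i=1: outside box; Z[1]=1 scan→box=[1,2)
i=2: outside box; Z[2]=0
i=3: outside box; Z[3]=0
i=4: outside box; Z[4]=0
i=5: outside box; Z[5]=0
i=6: outside box; Z[6]=4 scan→box=[6,10)
i=7: min(r-i=3, Z[1]=1)=1; Z[7]=1
i=8: min(r-i=2, Z[2]=0)=0; Z[8]=0
i=9: min(r-i=1, Z[3]=0)=0; Z[9]=0
i=10: outside box; Z[10]=0
i=11: outside box; Z[11]=0
i=12: outside box; Z[12]=2 scan→box=[12,14)
i=13: min(r-i=1, Z[1]=1)=1; Z[13]=4 scan→box=[13,17)
i=14: min(r-i=3, Z[1]=1)=1; Z[14]=1
i=15: min(r-i=2, Z[2]=0)=0; Z[15]=0
i=16: min(r-i=1, Z[3]=0)=0; Z[16]=0
i=17: outside box; Z[17]=0
i=18: outside box; Z[18]=0
i=19: outside box; Z[19]=0
i=20: outside box; Z[20]=0
i=21: outside box; Z[21]=0
i=22: outside box; Z[22]=0
i=23: outside box; Z[23]=0
i=24: outside box; Z[24]=0
i=25: outside box; Z[25]=2 scan→box=[25,27)
i=26: min(r-i=1, Z[1]=1)=1; Z[26]=1
i=27: outside box; Z[27]=0
i=28: outside box; Z[28]=0
i=29: outside box; Z[29]=2 scan→box=[29,31)
i=30: min(r-i=1, Z[1]=1)=1; Z[30]=1
i=31: outside box; Z[31]=0
i=32: outside box; Z[32]=1 scan→box=[32,33)
i=33: outside box; Z[33]=0
i=34: outside box; Z[34]=1 scan→box=[34,35)
i=35: outside box; Z[35]=0
i=36: outside box; Z[36]=1 scan→box=[36,37)
i=37: outside box; Z[37]=0
i=38: outside box; Z[38]=0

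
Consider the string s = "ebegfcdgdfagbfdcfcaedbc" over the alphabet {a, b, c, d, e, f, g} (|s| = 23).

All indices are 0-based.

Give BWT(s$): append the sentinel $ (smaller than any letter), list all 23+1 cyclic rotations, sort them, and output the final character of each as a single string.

ccfdegbffdefgc$abdcgbade

rank  rotation                  last
    0  $ebegfcdgdfagbfdcfcaedbc  c
    1  aedbc$ebegfcdgdfagbfdcfc  c
    2  agbfdcfcaedbc$ebegfcdgdf  f
    3  bc$ebegfcdgdfagbfdcfcaed  d
    4  begfcdgdfagbfdcfcaedbc$e  e
    5  bfdcfcaedbc$ebegfcdgdfag  g
    6  c$ebegfcdgdfagbfdcfcaedb  b
    7  caedbc$ebegfcdgdfagbfdcf  f
    8  cdgdfagbfdcfcaedbc$ebegf  f
    9  cfcaedbc$ebegfcdgdfagbfd  d
   10  dbc$ebegfcdgdfagbfdcfcae  e
   11  dcfcaedbc$ebegfcdgdfagbf  f
   12  dfagbfdcfcaedbc$ebegfcdg  g
   13  dgdfagbfdcfcaedbc$ebegfc  c
   14  ebegfcdgdfagbfdcfcaedbc$  $
   15  edbc$ebegfcdgdfagbfdcfca  a
   16  egfcdgdfagbfdcfcaedbc$eb  b
   17  fagbfdcfcaedbc$ebegfcdgd  d
   18  fcaedbc$ebegfcdgdfagbfdc  c
   19  fcdgdfagbfdcfcaedbc$ebeg  g
   20  fdcfcaedbc$ebegfcdgdfagb  b
   21  gbfdcfcaedbc$ebegfcdgdfa  a
   22  gdfagbfdcfcaedbc$ebegfcd  d
   23  gfcdgdfagbfdcfcaedbc$ebe  e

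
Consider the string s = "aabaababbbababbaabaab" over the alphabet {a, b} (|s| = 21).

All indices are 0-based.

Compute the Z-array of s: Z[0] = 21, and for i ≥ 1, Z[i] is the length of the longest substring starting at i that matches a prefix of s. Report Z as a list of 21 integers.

[21, 1, 0, 4, 1, 0, 1, 0, 0, 0, 1, 0, 1, 0, 0, 6, 1, 0, 3, 1, 0]

Z[0]=21
i=1: outside box; Z[1]=1 extend→box=[1,2)
i=2: outside box; Z[2]=0
i=3: outside box; Z[3]=4 extend→box=[3,7)
i=4: min(r-i=3, Z[1]=1)=1; Z[4]=1
i=5: min(r-i=2, Z[2]=0)=0; Z[5]=0
i=6: min(r-i=1, Z[3]=4)=1; Z[6]=1
i=7: outside box; Z[7]=0
i=8: outside box; Z[8]=0
i=9: outside box; Z[9]=0
i=10: outside box; Z[10]=1 extend→box=[10,11)
i=11: outside box; Z[11]=0
i=12: outside box; Z[12]=1 extend→box=[12,13)
i=13: outside box; Z[13]=0
i=14: outside box; Z[14]=0
i=15: outside box; Z[15]=6 extend→box=[15,21)
i=16: min(r-i=5, Z[1]=1)=1; Z[16]=1
i=17: min(r-i=4, Z[2]=0)=0; Z[17]=0
i=18: min(r-i=3, Z[3]=4)=3; Z[18]=3
i=19: min(r-i=2, Z[4]=1)=1; Z[19]=1
i=20: min(r-i=1, Z[5]=0)=0; Z[20]=0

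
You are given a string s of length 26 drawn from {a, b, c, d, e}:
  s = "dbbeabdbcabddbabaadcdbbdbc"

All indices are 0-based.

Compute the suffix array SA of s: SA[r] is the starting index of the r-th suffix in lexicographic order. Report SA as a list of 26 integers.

[16, 14, 4, 9, 17, 15, 13, 21, 1, 24, 7, 22, 5, 10, 2, 25, 8, 19, 12, 20, 0, 23, 6, 18, 11, 3]

sorted suffixes:
  #0 SA[0]=16  'aadcdbbdbc'
  #1 SA[1]=14  'abaadcdbbdbc'
  #2 SA[2]=4  'abdbcabddbabaadcdbbdbc'
  #3 SA[3]=9  'abddbabaadcdbbdbc'
  #4 SA[4]=17  'adcdbbdbc'
  #5 SA[5]=15  'baadcdbbdbc'
  #6 SA[6]=13  'babaadcdbbdbc'
  #7 SA[7]=21  'bbdbc'
  #8 SA[8]=1  'bbeabdbcabddbabaadcdbbdbc'
  #9 SA[9]=24  'bc'
  #10 SA[10]=7  'bcabddbabaadcdbbdbc'
  #11 SA[11]=22  'bdbc'
  #12 SA[12]=5  'bdbcabddbabaadcdbbdbc'
  #13 SA[13]=10  'bddbabaadcdbbdbc'
  #14 SA[14]=2  'beabdbcabddbabaadcdbbdbc'
  #15 SA[15]=25  'c'
  #16 SA[16]=8  'cabddbabaadcdbbdbc'
  #17 SA[17]=19  'cdbbdbc'
  #18 SA[18]=12  'dbabaadcdbbdbc'
  #19 SA[19]=20  'dbbdbc'
  #20 SA[20]=0  'dbbeabdbcabddbabaadcdbbdbc'
  #21 SA[21]=23  'dbc'
  #22 SA[22]=6  'dbcabddbabaadcdbbdbc'
  #23 SA[23]=18  'dcdbbdbc'
  #24 SA[24]=11  'ddbabaadcdbbdbc'
  #25 SA[25]=3  'eabdbcabddbabaadcdbbdbc'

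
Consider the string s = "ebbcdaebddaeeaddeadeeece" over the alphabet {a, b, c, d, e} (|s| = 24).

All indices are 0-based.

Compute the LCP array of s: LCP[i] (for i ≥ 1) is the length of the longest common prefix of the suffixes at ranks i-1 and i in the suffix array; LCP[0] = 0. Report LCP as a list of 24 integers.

[0, 2, 1, 2, 0, 1, 1, 0, 1, 0, 3, 1, 2, 1, 2, 0, 1, 3, 1, 2, 1, 1, 2, 2]

rank→(start, suffix):
  0 → (13, 'addeadeeece')
  1 → (17, 'adeeece')
  2 → (5, 'aebddaeeaddeadeeece')
  3 → (10, 'aeeaddeadeeece')
  4 → (1, 'bbcdaebddaeeaddeadeeece')
  5 → (2, 'bcdaebddaeeaddeadeeece')
  6 → (7, 'bddaeeaddeadeeece')
  7 → (3, 'cdaebddaeeaddeadeeece')
  8 → (22, 'ce')
  9 → (4, 'daebddaeeaddeadeeece')
  10 → (9, 'daeeaddeadeeece')
  11 → (8, 'ddaeeaddeadeeece')
  12 → (14, 'ddeadeeece')
  13 → (15, 'deadeeece')
  14 → (18, 'deeece')
  15 → (23, 'e')
  16 → (12, 'eaddeadeeece')
  17 → (16, 'eadeeece')
  18 → (0, 'ebbcdaebddaeeaddeadeeece')
  19 → (6, 'ebddaeeaddeadeeece')
  20 → (21, 'ece')
  21 → (11, 'eeaddeadeeece')
  22 → (20, 'eece')
  23 → (19, 'eeece')

SA = [13, 17, 5, 10, 1, 2, 7, 3, 22, 4, 9, 8, 14, 15, 18, 23, 12, 16, 0, 6, 21, 11, 20, 19]
rank  pair      lcp
   1  s[13:],s[17:]  2  'ad'
   2  s[17:],s[5:]  1  'a'
   3  s[5:],s[10:]  2  'ae'
   4  s[10:],s[1:]  0  ''
   5  s[1:],s[2:]  1  'b'
   6  s[2:],s[7:]  1  'b'
   7  s[7:],s[3:]  0  ''
   8  s[3:],s[22:]  1  'c'
   9  s[22:],s[4:]  0  ''
  10  s[4:],s[9:]  3  'dae'
  11  s[9:],s[8:]  1  'd'
  12  s[8:],s[14:]  2  'dd'
  13  s[14:],s[15:]  1  'd'
  14  s[15:],s[18:]  2  'de'
  15  s[18:],s[23:]  0  ''
  16  s[23:],s[12:]  1  'e'
  17  s[12:],s[16:]  3  'ead'
  18  s[16:],s[0:]  1  'e'
  19  s[0:],s[6:]  2  'eb'
  20  s[6:],s[21:]  1  'e'
  21  s[21:],s[11:]  1  'e'
  22  s[11:],s[20:]  2  'ee'
  23  s[20:],s[19:]  2  'ee'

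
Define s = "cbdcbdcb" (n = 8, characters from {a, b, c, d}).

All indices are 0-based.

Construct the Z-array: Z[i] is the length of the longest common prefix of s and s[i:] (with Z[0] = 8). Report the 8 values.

[8, 0, 0, 5, 0, 0, 2, 0]

Z[0]=8
i=1: fresh scan; Z[1]=0
i=2: fresh scan; Z[2]=0
i=3: fresh scan; Z[3]=5 scan→box=[3,8)
i=4: min(r-i=4, Z[1]=0)=0; Z[4]=0
i=5: min(r-i=3, Z[2]=0)=0; Z[5]=0
i=6: min(r-i=2, Z[3]=5)=2; Z[6]=2
i=7: min(r-i=1, Z[4]=0)=0; Z[7]=0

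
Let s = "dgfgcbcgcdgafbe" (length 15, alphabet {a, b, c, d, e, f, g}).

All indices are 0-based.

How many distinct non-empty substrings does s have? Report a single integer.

110

rank→(start, suffix):
  0 → (11, 'afbe')
  1 → (5, 'bcgcdgafbe')
  2 → (13, 'be')
  3 → (4, 'cbcgcdgafbe')
  4 → (8, 'cdgafbe')
  5 → (6, 'cgcdgafbe')
  6 → (9, 'dgafbe')
  7 → (0, 'dgfgcbcgcdgafbe')
  8 → (14, 'e')
  9 → (12, 'fbe')
  10 → (2, 'fgcbcgcdgafbe')
  11 → (10, 'gafbe')
  12 → (3, 'gcbcgcdgafbe')
  13 → (7, 'gcdgafbe')
  14 → (1, 'gfgcbcgcdgafbe')

SA = [11, 5, 13, 4, 8, 6, 9, 0, 14, 12, 2, 10, 3, 7, 1]
[i] adj suffixes → lcp
  [1] 11/5 → 0 ('')
  [2] 5/13 → 1 ('b')
  [3] 13/4 → 0 ('')
  [4] 4/8 → 1 ('c')
  [5] 8/6 → 1 ('c')
  [6] 6/9 → 0 ('')
  [7] 9/0 → 2 ('dg')
  [8] 0/14 → 0 ('')
  [9] 14/12 → 0 ('')
  [10] 12/2 → 1 ('f')
  [11] 2/10 → 0 ('')
  [12] 10/3 → 1 ('g')
  [13] 3/7 → 2 ('gc')
  [14] 7/1 → 1 ('g')

n(n+1)/2 = 15·16/2 = 120
Σ LCP = 0 + 0 + 1 + 0 + 1 + 1 + 0 + 2 + 0 + 0 + 1 + 0 + 1 + 2 + 1 = 10
distinct = 120 − 10 = 110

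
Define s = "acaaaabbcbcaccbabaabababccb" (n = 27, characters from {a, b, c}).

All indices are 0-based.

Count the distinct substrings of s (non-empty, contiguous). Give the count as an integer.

328

rank→(start, suffix):
  0 → (2, 'aaaabbcbcaccbabaabababccb')
  1 → (3, 'aaabbcbcaccbabaabababccb')
  2 → (17, 'aabababccb')
  3 → (4, 'aabbcbcaccbabaabababccb')
  4 → (15, 'abaabababccb')
  5 → (18, 'abababccb')
  6 → (20, 'ababccb')
  7 → (5, 'abbcbcaccbabaabababccb')
  8 → (22, 'abccb')
  9 → (0, 'acaaaabbcbcaccbabaabababccb')
  10 → (11, 'accbabaabababccb')
  11 → (26, 'b')
  12 → (16, 'baabababccb')
  13 → (14, 'babaabababccb')
  14 → (19, 'bababccb')
  15 → (21, 'babccb')
  16 → (6, 'bbcbcaccbabaabababccb')
  17 → (9, 'bcaccbabaabababccb')
  18 → (7, 'bcbcaccbabaabababccb')
  19 → (23, 'bccb')
  20 → (1, 'caaaabbcbcaccbabaabababccb')
  21 → (10, 'caccbabaabababccb')
  22 → (25, 'cb')
  23 → (13, 'cbabaabababccb')
  24 → (8, 'cbcaccbabaabababccb')
  25 → (24, 'ccb')
  26 → (12, 'ccbabaabababccb')

SA = [2, 3, 17, 4, 15, 18, 20, 5, 22, 0, 11, 26, 16, 14, 19, 21, 6, 9, 7, 23, 1, 10, 25, 13, 8, 24, 12]
[i] adj suffixes → lcp
  [1] 2/3 → 3 ('aaa')
  [2] 3/17 → 2 ('aa')
  [3] 17/4 → 3 ('aab')
  [4] 4/15 → 1 ('a')
  [5] 15/18 → 3 ('aba')
  [6] 18/20 → 4 ('abab')
  [7] 20/5 → 2 ('ab')
  [8] 5/22 → 2 ('ab')
  [9] 22/0 → 1 ('a')
  [10] 0/11 → 2 ('ac')
  [11] 11/26 → 0 ('')
  [12] 26/16 → 1 ('b')
  [13] 16/14 → 2 ('ba')
  [14] 14/19 → 4 ('baba')
  [15] 19/21 → 3 ('bab')
  [16] 21/6 → 1 ('b')
  [17] 6/9 → 1 ('b')
  [18] 9/7 → 2 ('bc')
  [19] 7/23 → 2 ('bc')
  [20] 23/1 → 0 ('')
  [21] 1/10 → 2 ('ca')
  [22] 10/25 → 1 ('c')
  [23] 25/13 → 2 ('cb')
  [24] 13/8 → 2 ('cb')
  [25] 8/24 → 1 ('c')
  [26] 24/12 → 3 ('ccb')

n(n+1)/2 = 27·28/2 = 378
Σ LCP = 0 + 3 + 2 + 3 + 1 + 3 + 4 + 2 + 2 + 1 + 2 + 0 + 1 + 2 + 4 + 3 + 1 + 1 + 2 + 2 + 0 + 2 + 1 + 2 + 2 + 1 + 3 = 50
distinct = 378 − 50 = 328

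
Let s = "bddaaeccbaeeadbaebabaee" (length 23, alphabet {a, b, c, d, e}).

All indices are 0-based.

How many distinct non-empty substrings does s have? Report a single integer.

rank→(start, suffix):
  0 → (3, 'aaeccbaeeadbaebabaee')
  1 → (18, 'abaee')
  2 → (12, 'adbaebabaee')
  3 → (15, 'aebabaee')
  4 → (4, 'aeccbaeeadbaebabaee')
  5 → (20, 'aee')
  6 → (9, 'aeeadbaebabaee')
  7 → (17, 'babaee')
  8 → (14, 'baebabaee')
  9 → (19, 'baee')
  10 → (8, 'baeeadbaebabaee')
  11 → (0, 'bddaaeccbaeeadbaebabaee')
  12 → (7, 'cbaeeadbaebabaee')
  13 → (6, 'ccbaeeadbaebabaee')
  14 → (2, 'daaeccbaeeadbaebabaee')
  15 → (13, 'dbaebabaee')
  16 → (1, 'ddaaeccbaeeadbaebabaee')
  17 → (22, 'e')
  18 → (11, 'eadbaebabaee')
  19 → (16, 'ebabaee')
  20 → (5, 'eccbaeeadbaebabaee')
  21 → (21, 'ee')
  22 → (10, 'eeadbaebabaee')

SA = [3, 18, 12, 15, 4, 20, 9, 17, 14, 19, 8, 0, 7, 6, 2, 13, 1, 22, 11, 16, 5, 21, 10]
i: (SA[i-1],SA[i]) lcp shared
  1: (3,18) 1 'a'
  2: (18,12) 1 'a'
  3: (12,15) 1 'a'
  4: (15,4) 2 'ae'
  5: (4,20) 2 'ae'
  6: (20,9) 3 'aee'
  7: (9,17) 0 ''
  8: (17,14) 2 'ba'
  9: (14,19) 3 'bae'
  10: (19,8) 4 'baee'
  11: (8,0) 1 'b'
  12: (0,7) 0 ''
  13: (7,6) 1 'c'
  14: (6,2) 0 ''
  15: (2,13) 1 'd'
  16: (13,1) 1 'd'
  17: (1,22) 0 ''
  18: (22,11) 1 'e'
  19: (11,16) 1 'e'
  20: (16,5) 1 'e'
  21: (5,21) 1 'e'
  22: (21,10) 2 'ee'

n(n+1)/2 = 23·24/2 = 276
Σ LCP = 0 + 1 + 1 + 1 + 2 + 2 + 3 + 0 + 2 + 3 + 4 + 1 + 0 + 1 + 0 + 1 + 1 + 0 + 1 + 1 + 1 + 1 + 2 = 29
distinct = 276 − 29 = 247

247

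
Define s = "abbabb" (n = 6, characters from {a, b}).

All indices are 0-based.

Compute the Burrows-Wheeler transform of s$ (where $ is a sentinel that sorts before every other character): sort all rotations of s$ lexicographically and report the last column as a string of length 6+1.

bb$bbaa

rank  rotation last
    0  $abbabb  b
    1  abb$abb  b
    2  abbabb$  $
    3  b$abbab  b
    4  babb$ab  b
    5  bb$abba  a
    6  bbabb$a  a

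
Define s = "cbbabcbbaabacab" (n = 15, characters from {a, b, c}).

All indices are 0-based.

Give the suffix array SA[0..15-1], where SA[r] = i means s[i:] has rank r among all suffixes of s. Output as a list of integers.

sorted suffixes:
  #0 SA[0]=8  'aabacab'
  #1 SA[1]=13  'ab'
  #2 SA[2]=9  'abacab'
  #3 SA[3]=3  'abcbbaabacab'
  #4 SA[4]=11  'acab'
  #5 SA[5]=14  'b'
  #6 SA[6]=7  'baabacab'
  #7 SA[7]=2  'babcbbaabacab'
  #8 SA[8]=10  'bacab'
  #9 SA[9]=6  'bbaabacab'
  #10 SA[10]=1  'bbabcbbaabacab'
  #11 SA[11]=4  'bcbbaabacab'
  #12 SA[12]=12  'cab'
  #13 SA[13]=5  'cbbaabacab'
  #14 SA[14]=0  'cbbabcbbaabacab'

[8, 13, 9, 3, 11, 14, 7, 2, 10, 6, 1, 4, 12, 5, 0]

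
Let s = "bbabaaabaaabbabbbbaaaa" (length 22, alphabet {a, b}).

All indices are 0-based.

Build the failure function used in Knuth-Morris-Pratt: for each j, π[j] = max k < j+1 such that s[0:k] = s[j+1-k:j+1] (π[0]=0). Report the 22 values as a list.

π[0] = 0
j=1 s[j]='b': π[1]=1 (border 'b')
j=2 s[j]='a': k: 1→0; π[2]=0 (border '')
j=3 s[j]='b': π[3]=1 (border 'b')
j=4 s[j]='a': k: 1→0; π[4]=0 (border '')
j=5 s[j]='a': π[5]=0 (border '')
j=6 s[j]='a': π[6]=0 (border '')
j=7 s[j]='b': π[7]=1 (border 'b')
j=8 s[j]='a': k: 1→0; π[8]=0 (border '')
j=9 s[j]='a': π[9]=0 (border '')
j=10 s[j]='a': π[10]=0 (border '')
j=11 s[j]='b': π[11]=1 (border 'b')
j=12 s[j]='b': π[12]=2 (border 'bb')
j=13 s[j]='a': π[13]=3 (border 'bba')
j=14 s[j]='b': π[14]=4 (border 'bbab')
j=15 s[j]='b': k: 4→1; π[15]=2 (border 'bb')
j=16 s[j]='b': k: 2→1; π[16]=2 (border 'bb')
j=17 s[j]='b': k: 2→1; π[17]=2 (border 'bb')
j=18 s[j]='a': π[18]=3 (border 'bba')
j=19 s[j]='a': k: 3→0; π[19]=0 (border '')
j=20 s[j]='a': π[20]=0 (border '')
j=21 s[j]='a': π[21]=0 (border '')

[0, 1, 0, 1, 0, 0, 0, 1, 0, 0, 0, 1, 2, 3, 4, 2, 2, 2, 3, 0, 0, 0]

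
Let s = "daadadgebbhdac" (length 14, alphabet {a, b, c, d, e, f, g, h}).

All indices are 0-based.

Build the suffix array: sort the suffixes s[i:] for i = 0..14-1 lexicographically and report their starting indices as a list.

[1, 12, 2, 4, 8, 9, 13, 0, 11, 3, 5, 7, 6, 10]

rank | idx | suffix
   0 |   1 | aadadgebbhdac
   1 |  12 | ac
   2 |   2 | adadgebbhdac
   3 |   4 | adgebbhdac
   4 |   8 | bbhdac
   5 |   9 | bhdac
   6 |  13 | c
   7 |   0 | daadadgebbhdac
   8 |  11 | dac
   9 |   3 | dadgebbhdac
  10 |   5 | dgebbhdac
  11 |   7 | ebbhdac
  12 |   6 | gebbhdac
  13 |  10 | hdac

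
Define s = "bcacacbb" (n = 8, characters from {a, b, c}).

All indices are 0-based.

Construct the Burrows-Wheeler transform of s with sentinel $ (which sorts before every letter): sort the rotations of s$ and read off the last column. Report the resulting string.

rank  rotation   last
    0  $bcacacbb  b
    1  acacbb$bc  c
    2  acbb$bcac  c
    3  b$bcacacb  b
    4  bb$bcacac  c
    5  bcacacbb$  $
    6  cacacbb$b  b
    7  cacbb$bca  a
    8  cbb$bcaca  a

bccbc$baa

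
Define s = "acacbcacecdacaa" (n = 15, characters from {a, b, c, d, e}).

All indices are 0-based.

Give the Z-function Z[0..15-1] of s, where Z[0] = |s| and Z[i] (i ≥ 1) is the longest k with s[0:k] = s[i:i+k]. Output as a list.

[15, 0, 2, 0, 0, 0, 2, 0, 0, 0, 0, 3, 0, 1, 1]

Z[0]=15
i=1: fresh scan; Z[1]=0
i=2: fresh scan; Z[2]=2 scan→box=[2,4)
i=3: min(r-i=1, Z[1]=0)=0; Z[3]=0
i=4: fresh scan; Z[4]=0
i=5: fresh scan; Z[5]=0
i=6: fresh scan; Z[6]=2 scan→box=[6,8)
i=7: min(r-i=1, Z[1]=0)=0; Z[7]=0
i=8: fresh scan; Z[8]=0
i=9: fresh scan; Z[9]=0
i=10: fresh scan; Z[10]=0
i=11: fresh scan; Z[11]=3 scan→box=[11,14)
i=12: min(r-i=2, Z[1]=0)=0; Z[12]=0
i=13: min(r-i=1, Z[2]=2)=1; Z[13]=1
i=14: fresh scan; Z[14]=1 scan→box=[14,15)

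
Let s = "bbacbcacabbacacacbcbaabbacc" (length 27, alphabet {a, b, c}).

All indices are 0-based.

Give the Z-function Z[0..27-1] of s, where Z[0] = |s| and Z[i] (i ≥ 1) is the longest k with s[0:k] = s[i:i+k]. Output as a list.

[27, 1, 0, 0, 1, 0, 0, 0, 0, 4, 1, 0, 0, 0, 0, 0, 0, 1, 0, 1, 0, 0, 4, 1, 0, 0, 0]

Z[0]=27
i=1: fresh scan; Z[1]=1 grow→box=[1,2)
i=2: fresh scan; Z[2]=0
i=3: fresh scan; Z[3]=0
i=4: fresh scan; Z[4]=1 grow→box=[4,5)
i=5: fresh scan; Z[5]=0
i=6: fresh scan; Z[6]=0
i=7: fresh scan; Z[7]=0
i=8: fresh scan; Z[8]=0
i=9: fresh scan; Z[9]=4 grow→box=[9,13)
i=10: min(r-i=3, Z[1]=1)=1; Z[10]=1
i=11: min(r-i=2, Z[2]=0)=0; Z[11]=0
i=12: min(r-i=1, Z[3]=0)=0; Z[12]=0
i=13: fresh scan; Z[13]=0
i=14: fresh scan; Z[14]=0
i=15: fresh scan; Z[15]=0
i=16: fresh scan; Z[16]=0
i=17: fresh scan; Z[17]=1 grow→box=[17,18)
i=18: fresh scan; Z[18]=0
i=19: fresh scan; Z[19]=1 grow→box=[19,20)
i=20: fresh scan; Z[20]=0
i=21: fresh scan; Z[21]=0
i=22: fresh scan; Z[22]=4 grow→box=[22,26)
i=23: min(r-i=3, Z[1]=1)=1; Z[23]=1
i=24: min(r-i=2, Z[2]=0)=0; Z[24]=0
i=25: min(r-i=1, Z[3]=0)=0; Z[25]=0
i=26: fresh scan; Z[26]=0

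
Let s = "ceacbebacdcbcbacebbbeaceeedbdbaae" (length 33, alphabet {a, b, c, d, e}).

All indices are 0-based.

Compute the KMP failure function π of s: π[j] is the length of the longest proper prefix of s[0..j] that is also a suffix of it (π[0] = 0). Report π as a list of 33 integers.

π[0] = 0
j=1 s[j]='e': π[1]=0 (border '')
j=2 s[j]='a': π[2]=0 (border '')
j=3 s[j]='c': π[3]=1 (border 'c')
j=4 s[j]='b': k: 1→0; π[4]=0 (border '')
j=5 s[j]='e': π[5]=0 (border '')
j=6 s[j]='b': π[6]=0 (border '')
j=7 s[j]='a': π[7]=0 (border '')
j=8 s[j]='c': π[8]=1 (border 'c')
j=9 s[j]='d': k: 1→0; π[9]=0 (border '')
j=10 s[j]='c': π[10]=1 (border 'c')
j=11 s[j]='b': k: 1→0; π[11]=0 (border '')
j=12 s[j]='c': π[12]=1 (border 'c')
j=13 s[j]='b': k: 1→0; π[13]=0 (border '')
j=14 s[j]='a': π[14]=0 (border '')
j=15 s[j]='c': π[15]=1 (border 'c')
j=16 s[j]='e': π[16]=2 (border 'ce')
j=17 s[j]='b': k: 2→0; π[17]=0 (border '')
j=18 s[j]='b': π[18]=0 (border '')
j=19 s[j]='b': π[19]=0 (border '')
j=20 s[j]='e': π[20]=0 (border '')
j=21 s[j]='a': π[21]=0 (border '')
j=22 s[j]='c': π[22]=1 (border 'c')
j=23 s[j]='e': π[23]=2 (border 'ce')
j=24 s[j]='e': k: 2→0; π[24]=0 (border '')
j=25 s[j]='e': π[25]=0 (border '')
j=26 s[j]='d': π[26]=0 (border '')
j=27 s[j]='b': π[27]=0 (border '')
j=28 s[j]='d': π[28]=0 (border '')
j=29 s[j]='b': π[29]=0 (border '')
j=30 s[j]='a': π[30]=0 (border '')
j=31 s[j]='a': π[31]=0 (border '')
j=32 s[j]='e': π[32]=0 (border '')

[0, 0, 0, 1, 0, 0, 0, 0, 1, 0, 1, 0, 1, 0, 0, 1, 2, 0, 0, 0, 0, 0, 1, 2, 0, 0, 0, 0, 0, 0, 0, 0, 0]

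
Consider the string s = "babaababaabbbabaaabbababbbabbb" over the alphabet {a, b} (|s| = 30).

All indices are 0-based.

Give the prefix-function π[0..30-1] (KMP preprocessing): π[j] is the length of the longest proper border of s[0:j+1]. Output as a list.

[0, 0, 1, 2, 0, 1, 2, 3, 4, 5, 6, 1, 1, 2, 3, 4, 5, 0, 1, 1, 2, 3, 4, 3, 1, 1, 2, 3, 1, 1]

π[0] = 0
j=1 s[j]='a': π[1]=0 (border '')
j=2 s[j]='b': π[2]=1 (border 'b')
j=3 s[j]='a': π[3]=2 (border 'ba')
j=4 s[j]='a': k: 2→0; π[4]=0 (border '')
j=5 s[j]='b': π[5]=1 (border 'b')
j=6 s[j]='a': π[6]=2 (border 'ba')
j=7 s[j]='b': π[7]=3 (border 'bab')
j=8 s[j]='a': π[8]=4 (border 'baba')
j=9 s[j]='a': π[9]=5 (border 'babaa')
j=10 s[j]='b': π[10]=6 (border 'babaab')
j=11 s[j]='b': k: 6→1→0; π[11]=1 (border 'b')
j=12 s[j]='b': k: 1→0; π[12]=1 (border 'b')
j=13 s[j]='a': π[13]=2 (border 'ba')
j=14 s[j]='b': π[14]=3 (border 'bab')
j=15 s[j]='a': π[15]=4 (border 'baba')
j=16 s[j]='a': π[16]=5 (border 'babaa')
j=17 s[j]='a': k: 5→0; π[17]=0 (border '')
j=18 s[j]='b': π[18]=1 (border 'b')
j=19 s[j]='b': k: 1→0; π[19]=1 (border 'b')
j=20 s[j]='a': π[20]=2 (border 'ba')
j=21 s[j]='b': π[21]=3 (border 'bab')
j=22 s[j]='a': π[22]=4 (border 'baba')
j=23 s[j]='b': k: 4→2; π[23]=3 (border 'bab')
j=24 s[j]='b': k: 3→1→0; π[24]=1 (border 'b')
j=25 s[j]='b': k: 1→0; π[25]=1 (border 'b')
j=26 s[j]='a': π[26]=2 (border 'ba')
j=27 s[j]='b': π[27]=3 (border 'bab')
j=28 s[j]='b': k: 3→1→0; π[28]=1 (border 'b')
j=29 s[j]='b': k: 1→0; π[29]=1 (border 'b')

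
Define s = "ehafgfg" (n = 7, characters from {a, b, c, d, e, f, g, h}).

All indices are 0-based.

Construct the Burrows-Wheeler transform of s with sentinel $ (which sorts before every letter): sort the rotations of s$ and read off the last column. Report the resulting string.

rank  rotation  last
    0  $ehafgfg  g
    1  afgfg$eh  h
    2  ehafgfg$  $
    3  fg$ehafg  g
    4  fgfg$eha  a
    5  g$ehafgf  f
    6  gfg$ehaf  f
    7  hafgfg$e  e

gh$gaffe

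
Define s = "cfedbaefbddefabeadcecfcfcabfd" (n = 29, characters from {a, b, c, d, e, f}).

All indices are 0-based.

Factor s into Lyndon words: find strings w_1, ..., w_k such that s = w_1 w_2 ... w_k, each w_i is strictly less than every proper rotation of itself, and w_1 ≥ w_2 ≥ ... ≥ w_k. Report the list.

["cfed", "b", "aefbddef", "abeadcecfcfcabfd"]

emit factor 1: 'cfed' (i=0, period=4)
emit factor 2: 'b' (i=4, period=1)
emit factor 3: 'aefbddef' (i=5, period=8)
emit factor 4: 'abeadcecfcfcabfd' (i=13, period=16)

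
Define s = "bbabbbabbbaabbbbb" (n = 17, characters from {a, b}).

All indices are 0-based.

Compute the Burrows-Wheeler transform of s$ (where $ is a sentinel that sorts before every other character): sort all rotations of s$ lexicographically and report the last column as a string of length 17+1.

rank  rotation            last
    0  $bbabbbabbbaabbbbb  b
    1  aabbbbb$bbabbbabbb  b
    2  abbbaabbbbb$bbabbb  b
    3  abbbabbbaabbbbb$bb  b
    4  abbbbb$bbabbbabbba  a
    5  b$bbabbbabbbaabbbb  b
    6  baabbbbb$bbabbbabb  b
    7  babbbaabbbbb$bbabb  b
    8  babbbabbbaabbbbb$b  b
    9  bb$bbabbbabbbaabbb  b
   10  bbaabbbbb$bbabbbab  b
   11  bbabbbaabbbbb$bbab  b
   12  bbabbbabbbaabbbbb$  $
   13  bbb$bbabbbabbbaabb  b
   14  bbbaabbbbb$bbabbba  a
   15  bbbabbbaabbbbb$bba  a
   16  bbbb$bbabbbabbbaab  b
   17  bbbbb$bbabbbabbbaa  a

bbbbabbbbbbb$baaba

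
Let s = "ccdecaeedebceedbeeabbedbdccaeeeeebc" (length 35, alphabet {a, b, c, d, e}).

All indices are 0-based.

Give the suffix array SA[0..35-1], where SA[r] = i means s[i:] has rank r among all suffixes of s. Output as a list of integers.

[18, 5, 27, 19, 33, 10, 23, 20, 15, 34, 4, 26, 25, 0, 1, 11, 22, 14, 24, 8, 2, 17, 32, 9, 3, 21, 13, 7, 16, 31, 12, 6, 30, 29, 28]

rank | idx | suffix
   0 |  18 | abbedbdccaeeeeebc
   1 |   5 | aeedebceedbeeabbedbdccaeeeeebc
   2 |  27 | aeeeeebc
   3 |  19 | bbedbdccaeeeeebc
   4 |  33 | bc
   5 |  10 | bceedbeeabbedbdccaeeeeebc
   6 |  23 | bdccaeeeeebc
   7 |  20 | bedbdccaeeeeebc
   8 |  15 | beeabbedbdccaeeeeebc
   9 |  34 | c
  10 |   4 | caeedebceedbeeabbedbdccaeeeeebc
  11 |  26 | caeeeeebc
  12 |  25 | ccaeeeeebc
  13 |   0 | ccdecaeedebceedbeeabbedbdccaeeeeebc
  14 |   1 | cdecaeedebceedbeeabbedbdccaeeeeebc
  15 |  11 | ceedbeeabbedbdccaeeeeebc
  16 |  22 | dbdccaeeeeebc
  17 |  14 | dbeeabbedbdccaeeeeebc
  18 |  24 | dccaeeeeebc
  19 |   8 | debceedbeeabbedbdccaeeeeebc
  20 |   2 | decaeedebceedbeeabbedbdccaeeeeebc
  21 |  17 | eabbedbdccaeeeeebc
  22 |  32 | ebc
  23 |   9 | ebceedbeeabbedbdccaeeeeebc
  24 |   3 | ecaeedebceedbeeabbedbdccaeeeeebc
  25 |  21 | edbdccaeeeeebc
  26 |  13 | edbeeabbedbdccaeeeeebc
  27 |   7 | edebceedbeeabbedbdccaeeeeebc
  28 |  16 | eeabbedbdccaeeeeebc
  29 |  31 | eebc
  30 |  12 | eedbeeabbedbdccaeeeeebc
  31 |   6 | eedebceedbeeabbedbdccaeeeeebc
  32 |  30 | eeebc
  33 |  29 | eeeebc
  34 |  28 | eeeeebc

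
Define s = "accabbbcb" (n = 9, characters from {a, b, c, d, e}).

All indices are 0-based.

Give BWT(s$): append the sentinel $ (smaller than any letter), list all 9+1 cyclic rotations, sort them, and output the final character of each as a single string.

rank  rotation    last
    0  $accabbbcb  b
    1  abbbcb$acc  c
    2  accabbbcb$  $
    3  b$accabbbc  c
    4  bbbcb$acca  a
    5  bbcb$accab  b
    6  bcb$accabb  b
    7  cabbbcb$ac  c
    8  cb$accabbb  b
    9  ccabbbcb$a  a

bc$cabbcba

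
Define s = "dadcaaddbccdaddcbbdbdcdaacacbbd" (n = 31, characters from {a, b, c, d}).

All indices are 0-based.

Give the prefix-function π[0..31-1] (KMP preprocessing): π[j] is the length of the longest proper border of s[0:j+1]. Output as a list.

π[0] = 0
j=1 s[j]='a': π[1]=0 (border '')
j=2 s[j]='d': π[2]=1 (border 'd')
j=3 s[j]='c': k: 1→0; π[3]=0 (border '')
j=4 s[j]='a': π[4]=0 (border '')
j=5 s[j]='a': π[5]=0 (border '')
j=6 s[j]='d': π[6]=1 (border 'd')
j=7 s[j]='d': k: 1→0; π[7]=1 (border 'd')
j=8 s[j]='b': k: 1→0; π[8]=0 (border '')
j=9 s[j]='c': π[9]=0 (border '')
j=10 s[j]='c': π[10]=0 (border '')
j=11 s[j]='d': π[11]=1 (border 'd')
j=12 s[j]='a': π[12]=2 (border 'da')
j=13 s[j]='d': π[13]=3 (border 'dad')
j=14 s[j]='d': k: 3→1→0; π[14]=1 (border 'd')
j=15 s[j]='c': k: 1→0; π[15]=0 (border '')
j=16 s[j]='b': π[16]=0 (border '')
j=17 s[j]='b': π[17]=0 (border '')
j=18 s[j]='d': π[18]=1 (border 'd')
j=19 s[j]='b': k: 1→0; π[19]=0 (border '')
j=20 s[j]='d': π[20]=1 (border 'd')
j=21 s[j]='c': k: 1→0; π[21]=0 (border '')
j=22 s[j]='d': π[22]=1 (border 'd')
j=23 s[j]='a': π[23]=2 (border 'da')
j=24 s[j]='a': k: 2→0; π[24]=0 (border '')
j=25 s[j]='c': π[25]=0 (border '')
j=26 s[j]='a': π[26]=0 (border '')
j=27 s[j]='c': π[27]=0 (border '')
j=28 s[j]='b': π[28]=0 (border '')
j=29 s[j]='b': π[29]=0 (border '')
j=30 s[j]='d': π[30]=1 (border 'd')

[0, 0, 1, 0, 0, 0, 1, 1, 0, 0, 0, 1, 2, 3, 1, 0, 0, 0, 1, 0, 1, 0, 1, 2, 0, 0, 0, 0, 0, 0, 1]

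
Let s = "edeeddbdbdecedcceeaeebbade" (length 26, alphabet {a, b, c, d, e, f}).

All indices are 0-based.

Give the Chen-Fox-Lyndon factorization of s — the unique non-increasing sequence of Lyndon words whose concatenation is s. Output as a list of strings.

["e", "dee", "d", "d", "bdbdecedccee", "aeebb", "ade"]

emit factor 1: 'e' (i=0, period=1)
emit factor 2: 'dee' (i=1, period=3)
emit factor 3: 'd' (i=4, period=1)
emit factor 4: 'd' (i=5, period=1)
emit factor 5: 'bdbdecedccee' (i=6, period=12)
emit factor 6: 'aeebb' (i=18, period=5)
emit factor 7: 'ade' (i=23, period=3)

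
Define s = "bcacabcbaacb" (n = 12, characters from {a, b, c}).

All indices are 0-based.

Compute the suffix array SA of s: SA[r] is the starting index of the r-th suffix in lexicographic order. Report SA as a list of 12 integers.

[8, 4, 2, 9, 11, 7, 0, 5, 3, 1, 10, 6]

rank | idx | suffix
   0 |   8 | aacb
   1 |   4 | abcbaacb
   2 |   2 | acabcbaacb
   3 |   9 | acb
   4 |  11 | b
   5 |   7 | baacb
   6 |   0 | bcacabcbaacb
   7 |   5 | bcbaacb
   8 |   3 | cabcbaacb
   9 |   1 | cacabcbaacb
  10 |  10 | cb
  11 |   6 | cbaacb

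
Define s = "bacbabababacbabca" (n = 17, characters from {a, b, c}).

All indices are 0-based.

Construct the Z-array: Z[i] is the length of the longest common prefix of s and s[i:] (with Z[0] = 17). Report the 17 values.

Z[0]=17
i=1: i≥r, start 0; Z[1]=0
i=2: i≥r, start 0; Z[2]=0
i=3: i≥r, start 0; Z[3]=2 scan→box=[3,5)
i=4: min(r-i=1, Z[1]=0)=0; Z[4]=0
i=5: i≥r, start 0; Z[5]=2 scan→box=[5,7)
i=6: min(r-i=1, Z[1]=0)=0; Z[6]=0
i=7: i≥r, start 0; Z[7]=2 scan→box=[7,9)
i=8: min(r-i=1, Z[1]=0)=0; Z[8]=0
i=9: i≥r, start 0; Z[9]=6 scan→box=[9,15)
i=10: min(r-i=5, Z[1]=0)=0; Z[10]=0
i=11: min(r-i=4, Z[2]=0)=0; Z[11]=0
i=12: min(r-i=3, Z[3]=2)=2; Z[12]=2
i=13: min(r-i=2, Z[4]=0)=0; Z[13]=0
i=14: min(r-i=1, Z[5]=2)=1; Z[14]=1
i=15: i≥r, start 0; Z[15]=0
i=16: i≥r, start 0; Z[16]=0

[17, 0, 0, 2, 0, 2, 0, 2, 0, 6, 0, 0, 2, 0, 1, 0, 0]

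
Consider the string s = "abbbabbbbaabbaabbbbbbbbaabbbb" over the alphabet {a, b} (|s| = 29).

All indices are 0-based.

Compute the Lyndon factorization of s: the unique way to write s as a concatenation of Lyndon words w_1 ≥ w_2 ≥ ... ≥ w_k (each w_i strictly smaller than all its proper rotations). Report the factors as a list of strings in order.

["abbbabbbb", "aabbaabbbbbbbbaabbbb"]

emit factor 1: 'abbbabbbb' (i=0, period=9)
emit factor 2: 'aabbaabbbbbbbbaabbbb' (i=9, period=20)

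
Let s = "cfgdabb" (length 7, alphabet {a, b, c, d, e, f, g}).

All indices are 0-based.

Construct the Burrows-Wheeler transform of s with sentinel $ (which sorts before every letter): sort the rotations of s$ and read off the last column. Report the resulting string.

rank  rotation  last
    0  $cfgdabb  b
    1  abb$cfgd  d
    2  b$cfgdab  b
    3  bb$cfgda  a
    4  cfgdabb$  $
    5  dabb$cfg  g
    6  fgdabb$c  c
    7  gdabb$cf  f

bdba$gcf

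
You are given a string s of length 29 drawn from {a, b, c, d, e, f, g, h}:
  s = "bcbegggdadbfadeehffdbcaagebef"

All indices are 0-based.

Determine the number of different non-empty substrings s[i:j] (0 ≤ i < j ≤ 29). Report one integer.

409

rank | idx | suffix
   0 |  22 | aagebef
   1 |   8 | adbfadeehffdbcaagebef
   2 |  12 | adeehffdbcaagebef
   3 |  23 | agebef
   4 |  20 | bcaagebef
   5 |   0 | bcbegggdadbfadeehffdbcaagebef
   6 |  26 | bef
   7 |   2 | begggdadbfadeehffdbcaagebef
   8 |  10 | bfadeehffdbcaagebef
   9 |  21 | caagebef
  10 |   1 | cbegggdadbfadeehffdbcaagebef
  11 |   7 | dadbfadeehffdbcaagebef
  12 |  19 | dbcaagebef
  13 |   9 | dbfadeehffdbcaagebef
  14 |  13 | deehffdbcaagebef
  15 |  25 | ebef
  16 |  14 | eehffdbcaagebef
  17 |  27 | ef
  18 |   3 | egggdadbfadeehffdbcaagebef
  19 |  15 | ehffdbcaagebef
  20 |  28 | f
  21 |  11 | fadeehffdbcaagebef
  22 |  18 | fdbcaagebef
  23 |  17 | ffdbcaagebef
  24 |   6 | gdadbfadeehffdbcaagebef
  25 |  24 | gebef
  26 |   5 | ggdadbfadeehffdbcaagebef
  27 |   4 | gggdadbfadeehffdbcaagebef
  28 |  16 | hffdbcaagebef

SA = [22, 8, 12, 23, 20, 0, 26, 2, 10, 21, 1, 7, 19, 9, 13, 25, 14, 27, 3, 15, 28, 11, 18, 17, 6, 24, 5, 4, 16]
rank  pair      lcp
   1  s[22:],s[8:]  1  'a'
   2  s[8:],s[12:]  2  'ad'
   3  s[12:],s[23:]  1  'a'
   4  s[23:],s[20:]  0  ''
   5  s[20:],s[0:]  2  'bc'
   6  s[0:],s[26:]  1  'b'
   7  s[26:],s[2:]  2  'be'
   8  s[2:],s[10:]  1  'b'
   9  s[10:],s[21:]  0  ''
  10  s[21:],s[1:]  1  'c'
  11  s[1:],s[7:]  0  ''
  12  s[7:],s[19:]  1  'd'
  13  s[19:],s[9:]  2  'db'
  14  s[9:],s[13:]  1  'd'
  15  s[13:],s[25:]  0  ''
  16  s[25:],s[14:]  1  'e'
  17  s[14:],s[27:]  1  'e'
  18  s[27:],s[3:]  1  'e'
  19  s[3:],s[15:]  1  'e'
  20  s[15:],s[28:]  0  ''
  21  s[28:],s[11:]  1  'f'
  22  s[11:],s[18:]  1  'f'
  23  s[18:],s[17:]  1  'f'
  24  s[17:],s[6:]  0  ''
  25  s[6:],s[24:]  1  'g'
  26  s[24:],s[5:]  1  'g'
  27  s[5:],s[4:]  2  'gg'
  28  s[4:],s[16:]  0  ''

n(n+1)/2 = 29·30/2 = 435
Σ LCP = 0 + 1 + 2 + 1 + 0 + 2 + 1 + 2 + 1 + 0 + 1 + 0 + 1 + 2 + 1 + 0 + 1 + 1 + 1 + 1 + 0 + 1 + 1 + 1 + 0 + 1 + 1 + 2 + 0 = 26
distinct = 435 − 26 = 409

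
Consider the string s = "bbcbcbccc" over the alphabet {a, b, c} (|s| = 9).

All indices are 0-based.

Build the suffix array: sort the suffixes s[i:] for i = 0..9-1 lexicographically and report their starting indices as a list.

[0, 1, 3, 5, 8, 2, 4, 7, 6]

rank | idx | suffix
   0 |   0 | bbcbcbccc
   1 |   1 | bcbcbccc
   2 |   3 | bcbccc
   3 |   5 | bccc
   4 |   8 | c
   5 |   2 | cbcbccc
   6 |   4 | cbccc
   7 |   7 | cc
   8 |   6 | ccc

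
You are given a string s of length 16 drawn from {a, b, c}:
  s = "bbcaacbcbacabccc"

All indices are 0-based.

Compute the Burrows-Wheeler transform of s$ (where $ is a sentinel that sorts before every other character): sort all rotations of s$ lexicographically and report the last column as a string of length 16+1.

rank  rotation           last
    0  $bbcaacbcbacabccc  c
    1  aacbcbacabccc$bbc  c
    2  abccc$bbcaacbcbac  c
    3  acabccc$bbcaacbcb  b
    4  acbcbacabccc$bbca  a
    5  bacabccc$bbcaacbc  c
    6  bbcaacbcbacabccc$  $
    7  bcaacbcbacabccc$b  b
    8  bcbacabccc$bbcaac  c
    9  bccc$bbcaacbcbaca  a
   10  c$bbcaacbcbacabcc  c
   11  caacbcbacabccc$bb  b
   12  cabccc$bbcaacbcba  a
   13  cbacabccc$bbcaacb  b
   14  cbcbacabccc$bbcaa  a
   15  cc$bbcaacbcbacabc  c
   16  ccc$bbcaacbcbacab  b

cccbac$bcacbabacb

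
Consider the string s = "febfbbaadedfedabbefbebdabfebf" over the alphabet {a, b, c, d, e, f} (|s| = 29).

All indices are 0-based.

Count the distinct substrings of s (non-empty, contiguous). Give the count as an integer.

395

sorted suffixes:
  #0 SA[0]=6  'aadedfedabbefbebdabfebf'
  #1 SA[1]=14  'abbefbebdabfebf'
  #2 SA[2]=23  'abfebf'
  #3 SA[3]=7  'adedfedabbefbebdabfebf'
  #4 SA[4]=5  'baadedfedabbefbebdabfebf'
  #5 SA[5]=4  'bbaadedfedabbefbebdabfebf'
  #6 SA[6]=15  'bbefbebdabfebf'
  #7 SA[7]=21  'bdabfebf'
  #8 SA[8]=19  'bebdabfebf'
  #9 SA[9]=16  'befbebdabfebf'
  #10 SA[10]=27  'bf'
  #11 SA[11]=2  'bfbbaadedfedabbefbebdabfebf'
  #12 SA[12]=24  'bfebf'
  #13 SA[13]=13  'dabbefbebdabfebf'
  #14 SA[14]=22  'dabfebf'
  #15 SA[15]=8  'dedfedabbefbebdabfebf'
  #16 SA[16]=10  'dfedabbefbebdabfebf'
  #17 SA[17]=20  'ebdabfebf'
  #18 SA[18]=26  'ebf'
  #19 SA[19]=1  'ebfbbaadedfedabbefbebdabfebf'
  #20 SA[20]=12  'edabbefbebdabfebf'
  #21 SA[21]=9  'edfedabbefbebdabfebf'
  #22 SA[22]=17  'efbebdabfebf'
  #23 SA[23]=28  'f'
  #24 SA[24]=3  'fbbaadedfedabbefbebdabfebf'
  #25 SA[25]=18  'fbebdabfebf'
  #26 SA[26]=25  'febf'
  #27 SA[27]=0  'febfbbaadedfedabbefbebdabfebf'
  #28 SA[28]=11  'fedabbefbebdabfebf'

SA = [6, 14, 23, 7, 5, 4, 15, 21, 19, 16, 27, 2, 24, 13, 22, 8, 10, 20, 26, 1, 12, 9, 17, 28, 3, 18, 25, 0, 11]
[i] adj suffixes → lcp
  [1] 6/14 → 1 ('a')
  [2] 14/23 → 2 ('ab')
  [3] 23/7 → 1 ('a')
  [4] 7/5 → 0 ('')
  [5] 5/4 → 1 ('b')
  [6] 4/15 → 2 ('bb')
  [7] 15/21 → 1 ('b')
  [8] 21/19 → 1 ('b')
  [9] 19/16 → 2 ('be')
  [10] 16/27 → 1 ('b')
  [11] 27/2 → 2 ('bf')
  [12] 2/24 → 2 ('bf')
  [13] 24/13 → 0 ('')
  [14] 13/22 → 3 ('dab')
  [15] 22/8 → 1 ('d')
  [16] 8/10 → 1 ('d')
  [17] 10/20 → 0 ('')
  [18] 20/26 → 2 ('eb')
  [19] 26/1 → 3 ('ebf')
  [20] 1/12 → 1 ('e')
  [21] 12/9 → 2 ('ed')
  [22] 9/17 → 1 ('e')
  [23] 17/28 → 0 ('')
  [24] 28/3 → 1 ('f')
  [25] 3/18 → 2 ('fb')
  [26] 18/25 → 1 ('f')
  [27] 25/0 → 4 ('febf')
  [28] 0/11 → 2 ('fe')

n(n+1)/2 = 29·30/2 = 435
Σ LCP = 0 + 1 + 2 + 1 + 0 + 1 + 2 + 1 + 1 + 2 + 1 + 2 + 2 + 0 + 3 + 1 + 1 + 0 + 2 + 3 + 1 + 2 + 1 + 0 + 1 + 2 + 1 + 4 + 2 = 40
distinct = 435 − 40 = 395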